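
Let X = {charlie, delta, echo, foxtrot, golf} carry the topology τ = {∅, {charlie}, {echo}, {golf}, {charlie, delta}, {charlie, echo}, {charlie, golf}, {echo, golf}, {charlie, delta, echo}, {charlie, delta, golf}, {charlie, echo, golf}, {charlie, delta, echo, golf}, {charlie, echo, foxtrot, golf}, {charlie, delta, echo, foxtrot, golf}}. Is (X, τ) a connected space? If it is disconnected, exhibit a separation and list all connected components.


(X, τ) is connected.

Find clopen sets (U ∈ τ with X ∖ U ∈ τ):
  U = ∅, X ∖ U = {charlie, delta, echo, foxtrot, golf} — both open, so U is clopen.
  U = {charlie, delta, echo, foxtrot, golf}, X ∖ U = ∅ — both open, so U is clopen.
Only trivial clopens (∅ and X) exist, so (X, τ) is connected.
Compute connected components by grouping points that agree on all clopens:
  component: {charlie, delta, echo, foxtrot, golf}


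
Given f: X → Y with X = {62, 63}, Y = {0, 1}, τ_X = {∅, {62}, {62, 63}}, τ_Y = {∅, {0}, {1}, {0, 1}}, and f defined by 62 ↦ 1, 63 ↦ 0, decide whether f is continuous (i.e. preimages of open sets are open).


f is NOT continuous.

Compute f^{-1}(U) for each U ∈ τ_Y:
  U = ∅: f^{-1}(U) = ∅ ∈ τ_X ✓.
  U = {0}: f^{-1}(U) = {63} ∉ τ_X ✗.
  U = {1}: f^{-1}(U) = {62} ∈ τ_X ✓.
  U = {0, 1}: f^{-1}(U) = {62, 63} ∈ τ_X ✓.
Found U = {0} with f^{-1}(U) = {63} not in τ_X. Therefore f is NOT continuous.


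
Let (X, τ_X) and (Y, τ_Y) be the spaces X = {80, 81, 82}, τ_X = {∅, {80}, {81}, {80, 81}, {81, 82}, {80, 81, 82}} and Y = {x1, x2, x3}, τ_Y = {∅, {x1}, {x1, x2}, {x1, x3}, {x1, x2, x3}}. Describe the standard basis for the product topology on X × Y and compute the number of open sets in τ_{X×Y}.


Basis B = {∅ × ∅, {80} × {x1}, {81} × {x1}, {80} × {x1, x2}, {80} × {x1, x3}, {80, 81} × {x1}, {81} × {x1, x2}, {81} × {x1, x3}, {81, 82} × {x1}, {80} × {x1, x2, x3}, {80, 81, 82} × {x1}, {81} × {x1, x2, x3}, {80, 81} × {x1, x2}, {80, 81} × {x1, x3}, {81, 82} × {x1, x2}, {81, 82} × {x1, x3}, {80, 81} × {x1, x2, x3}, {80, 81, 82} × {x1, x2}, {80, 81, 82} × {x1, x3}, {81, 82} × {x1, x2, x3}, {80, 81, 82} × {x1, x2, x3}}; |τ_{X×Y}| = 70.

Enumerate products U × V with U ∈ τ_X, V ∈ τ_Y (deduplicated):
  ∅ × ∅ = {} (∅)
  {80} × {x1} = {(80,x1)}
  {81} × {x1} = {(81,x1)}
  {80} × {x1, x2} = {(80,x1), (80,x2)}
  {80} × {x1, x3} = {(80,x1), (80,x3)}
  {80, 81} × {x1} = {(80,x1), (81,x1)}
  {81} × {x1, x2} = {(81,x1), (81,x2)}
  {81} × {x1, x3} = {(81,x1), (81,x3)}
  {81, 82} × {x1} = {(81,x1), (82,x1)}
  {80} × {x1, x2, x3} = {(80,x1), (80,x2), (80,x3)}
  {80, 81, 82} × {x1} = {(80,x1), (81,x1), (82,x1)}
  {81} × {x1, x2, x3} = {(81,x1), (81,x2), (81,x3)}
  {80, 81} × {x1, x2} = {(80,x1), (80,x2), (81,x1), (81,x2)}
  {80, 81} × {x1, x3} = {(80,x1), (80,x3), (81,x1), (81,x3)}
  {81, 82} × {x1, x2} = {(81,x1), (81,x2), (82,x1), (82,x2)}
  {81, 82} × {x1, x3} = {(81,x1), (81,x3), (82,x1), (82,x3)}
  {80, 81} × {x1, x2, x3} = {(80,x1), (80,x2), (80,x3), (81,x1), (81,x2), (81,x3)}
  {80, 81, 82} × {x1, x2} = {(80,x1), (80,x2), (81,x1), (81,x2), (82,x1), (82,x2)}
  {80, 81, 82} × {x1, x3} = {(80,x1), (80,x3), (81,x1), (81,x3), (82,x1), (82,x3)}
  {81, 82} × {x1, x2, x3} = {(81,x1), (81,x2), (81,x3), (82,x1), (82,x2), (82,x3)}
  {80, 81, 82} × {x1, x2, x3} = {(80,x1), (80,x2), (80,x3), (81,x1), (81,x2), (81,x3), (82,x1), (82,x2), (82,x3)}
These 21 distinct sets form the basis B.
Close under arbitrary unions to get τ_{X×Y}; counting gives |τ_{X×Y}| = 70.


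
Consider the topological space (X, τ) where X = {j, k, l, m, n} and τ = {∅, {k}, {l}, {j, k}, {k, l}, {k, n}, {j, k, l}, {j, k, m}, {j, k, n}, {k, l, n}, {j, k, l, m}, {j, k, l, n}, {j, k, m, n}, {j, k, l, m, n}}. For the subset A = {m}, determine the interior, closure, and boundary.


int(A) = ∅, cl(A) = {m}, ∂A = {m}.

Closed sets in (X, τ) are complements of opens:
  closed(X, τ) = {∅, {l}, {m}, {n}, {j, m}, {l, m}, {l, n}, {m, n}, {j, l, m}, {j, m, n}, {l, m, n}, {j, k, m, n}, {j, l, m, n}, {j, k, l, m, n}}.
int(A) = ⋃ {U ∈ τ : U ⊆ A}. Opens contained in A: ∅.
Taking the union of these: int(A) = ∅.
cl(A) = ⋂ {C closed : A ⊆ C}. Closed sets containing A: {m}, {j, m}, {l, m}, {m, n}, {j, l, m}, {j, m, n}, {l, m, n}, {j, k, m, n}, {j, l, m, n}, {j, k, l, m, n}.
Intersecting these: cl(A) = {m}.
∂A = cl(A) ∖ int(A) = {m} ∖ ∅ = {m}.


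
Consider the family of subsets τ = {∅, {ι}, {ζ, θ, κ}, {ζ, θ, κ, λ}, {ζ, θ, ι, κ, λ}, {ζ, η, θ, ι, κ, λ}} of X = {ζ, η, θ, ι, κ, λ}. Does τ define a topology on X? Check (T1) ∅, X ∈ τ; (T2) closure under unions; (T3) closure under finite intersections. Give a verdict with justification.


τ is NOT a topology on X.

Axiom (T1): ∅ ∈ τ? Yes; X ∈ τ? Yes.
Axiom (T2/T3): check pairwise unions and intersections of members of τ.
Counterexample for (T2): {ι} ∪ {ζ, θ, κ} = {ζ, θ, ι, κ} ∉ τ. Therefore τ is NOT a topology.


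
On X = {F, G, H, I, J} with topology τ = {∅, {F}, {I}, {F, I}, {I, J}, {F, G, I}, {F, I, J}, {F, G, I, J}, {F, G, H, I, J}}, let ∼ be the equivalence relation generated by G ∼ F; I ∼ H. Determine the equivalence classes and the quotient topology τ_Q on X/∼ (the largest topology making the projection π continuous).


X/∼ = {[F=G], [H=I], [J]}; |τ_Q| = 2.

Equivalence classes: [F=G], [H=I], [J].
Quotient map π: X → X/∼ sends F ↦ [F=G], G ↦ [F=G], H ↦ [H=I], I ↦ [H=I], J ↦ [J].
For each subset V ⊆ X/∼, compute π^{-1}(V) ⊆ X and check whether π^{-1}(V) ∈ τ. V is open in τ_Q iff π^{-1}(V) ∈ τ.
  V = {}: π^{-1}(V) = ∅ ∈ τ ✓.
  V = {[F=G]}: π^{-1}(V) = {F, G} ∉ τ ✗.
  V = {[H=I]}: π^{-1}(V) = {H, I} ∉ τ ✗.
  V = {[F=G], [H=I]}: π^{-1}(V) = {F, G, H, I} ∉ τ ✗.
  V = {[J]}: π^{-1}(V) = {J} ∉ τ ✗.
  V = {[F=G], [J]}: π^{-1}(V) = {F, G, J} ∉ τ ✗.
  V = {[H=I], [J]}: π^{-1}(V) = {H, I, J} ∉ τ ✗.
  V = {[F=G], [H=I], [J]}: π^{-1}(V) = {F, G, H, I, J} ∈ τ ✓.
Open sets in the quotient: τ_Q = {{}, {[F=G], [H=I], [J]}} (2 elements).


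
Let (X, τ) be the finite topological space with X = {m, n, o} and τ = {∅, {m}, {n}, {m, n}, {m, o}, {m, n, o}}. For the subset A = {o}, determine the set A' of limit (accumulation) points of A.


A' = ∅

For each x ∈ X, list the open sets U ∈ τ with x ∈ U, then check whether U ∩ (A ∖ {x}) ≠ ∅ for every such U.
  x = m: open {m} ∋ x has {m} ∩ (A ∖ {m}) = ∅, so x is NOT a limit point.
  x = n: open {n} ∋ x has {n} ∩ (A ∖ {n}) = ∅, so x is NOT a limit point.
  x = o: open {m, o} ∋ x has {m, o} ∩ (A ∖ {o}) = ∅, so x is NOT a limit point.
Collecting: A' = ∅.


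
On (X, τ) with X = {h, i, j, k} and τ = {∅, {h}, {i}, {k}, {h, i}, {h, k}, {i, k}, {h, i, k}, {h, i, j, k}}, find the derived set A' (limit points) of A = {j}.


A' = ∅

For each x ∈ X, list the open sets U ∈ τ with x ∈ U, then check whether U ∩ (A ∖ {x}) ≠ ∅ for every such U.
  x = h: open {h} ∋ x has {h} ∩ (A ∖ {h}) = ∅, so x is NOT a limit point.
  x = i: open {i} ∋ x has {i} ∩ (A ∖ {i}) = ∅, so x is NOT a limit point.
  x = j: open {h, i, j, k} ∋ x has {h, i, j, k} ∩ (A ∖ {j}) = ∅, so x is NOT a limit point.
  x = k: open {k} ∋ x has {k} ∩ (A ∖ {k}) = ∅, so x is NOT a limit point.
Collecting: A' = ∅.


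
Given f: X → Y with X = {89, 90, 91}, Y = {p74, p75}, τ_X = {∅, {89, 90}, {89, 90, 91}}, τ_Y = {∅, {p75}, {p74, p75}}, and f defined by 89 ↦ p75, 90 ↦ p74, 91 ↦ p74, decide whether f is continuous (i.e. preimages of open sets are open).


f is NOT continuous.

Compute f^{-1}(U) for each U ∈ τ_Y:
  U = ∅: f^{-1}(U) = ∅ ∈ τ_X ✓.
  U = {p75}: f^{-1}(U) = {89} ∉ τ_X ✗.
  U = {p74, p75}: f^{-1}(U) = {89, 90, 91} ∈ τ_X ✓.
Found U = {p75} with f^{-1}(U) = {89} not in τ_X. Therefore f is NOT continuous.


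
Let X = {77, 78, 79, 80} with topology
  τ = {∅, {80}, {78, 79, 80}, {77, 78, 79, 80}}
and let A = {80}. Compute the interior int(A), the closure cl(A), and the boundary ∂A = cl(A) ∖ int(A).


int(A) = {80}, cl(A) = {77, 78, 79, 80}, ∂A = {77, 78, 79}.

Closed sets in (X, τ) are complements of opens:
  closed(X, τ) = {∅, {77}, {77, 78, 79}, {77, 78, 79, 80}}.
int(A) = ⋃ {U ∈ τ : U ⊆ A}. Opens contained in A: ∅, {80}.
Taking the union of these: int(A) = {80}.
cl(A) = ⋂ {C closed : A ⊆ C}. Closed sets containing A: {77, 78, 79, 80}.
Intersecting these: cl(A) = {77, 78, 79, 80}.
∂A = cl(A) ∖ int(A) = {77, 78, 79, 80} ∖ {80} = {77, 78, 79}.


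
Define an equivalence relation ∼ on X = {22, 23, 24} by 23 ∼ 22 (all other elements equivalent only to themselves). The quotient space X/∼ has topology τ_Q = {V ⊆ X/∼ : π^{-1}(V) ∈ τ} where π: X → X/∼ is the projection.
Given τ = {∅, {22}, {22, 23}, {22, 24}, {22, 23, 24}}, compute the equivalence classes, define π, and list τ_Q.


X/∼ = {[22=23], [24]}; |τ_Q| = 3.

Equivalence classes: [22=23], [24].
Quotient map π: X → X/∼ sends 22 ↦ [22=23], 23 ↦ [22=23], 24 ↦ [24].
For each subset V ⊆ X/∼, compute π^{-1}(V) ⊆ X and check whether π^{-1}(V) ∈ τ. V is open in τ_Q iff π^{-1}(V) ∈ τ.
  V = {}: π^{-1}(V) = ∅ ∈ τ ✓.
  V = {[22=23]}: π^{-1}(V) = {22, 23} ∈ τ ✓.
  V = {[24]}: π^{-1}(V) = {24} ∉ τ ✗.
  V = {[22=23], [24]}: π^{-1}(V) = {22, 23, 24} ∈ τ ✓.
Open sets in the quotient: τ_Q = {{}, {[22=23]}, {[22=23], [24]}} (3 elements).


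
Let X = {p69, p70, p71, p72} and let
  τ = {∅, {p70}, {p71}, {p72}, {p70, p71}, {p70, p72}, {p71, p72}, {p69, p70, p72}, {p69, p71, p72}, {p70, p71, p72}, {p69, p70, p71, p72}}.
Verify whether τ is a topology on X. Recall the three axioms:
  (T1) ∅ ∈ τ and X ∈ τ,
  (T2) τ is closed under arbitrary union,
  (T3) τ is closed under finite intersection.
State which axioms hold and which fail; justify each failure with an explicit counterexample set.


τ is NOT a topology on X.

Axiom (T1): ∅ ∈ τ? Yes; X ∈ τ? Yes.
Axiom (T2/T3): check pairwise unions and intersections of members of τ.
Counterexample for (T3): {p69, p70, p72} ∩ {p69, p71, p72} = {p69, p72} ∉ τ. Therefore τ is NOT a topology.


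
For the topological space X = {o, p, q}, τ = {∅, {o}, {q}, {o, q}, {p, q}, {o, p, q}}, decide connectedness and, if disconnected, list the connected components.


(X, τ) is disconnected; components = [{o}, {p, q}].

Find clopen sets (U ∈ τ with X ∖ U ∈ τ):
  U = ∅, X ∖ U = {o, p, q} — both open, so U is clopen.
  U = {o}, X ∖ U = {p, q} — both open, so U is clopen.
  U = {p, q}, X ∖ U = {o} — both open, so U is clopen.
  U = {o, p, q}, X ∖ U = ∅ — both open, so U is clopen.
Nontrivial clopen(s) exist: e.g. {p, q}. So (X, τ) is disconnected.
Compute connected components by grouping points that agree on all clopens:
  component: {o}
  component: {p, q}


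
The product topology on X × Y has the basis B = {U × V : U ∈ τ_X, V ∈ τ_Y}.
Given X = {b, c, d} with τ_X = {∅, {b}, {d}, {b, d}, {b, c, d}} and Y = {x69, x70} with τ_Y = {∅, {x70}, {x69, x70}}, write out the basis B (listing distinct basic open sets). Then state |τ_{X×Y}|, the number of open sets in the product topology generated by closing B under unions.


Basis B = {∅ × ∅, {b} × {x70}, {d} × {x70}, {b} × {x69, x70}, {b, d} × {x70}, {d} × {x69, x70}, {b, c, d} × {x70}, {b, d} × {x69, x70}, {b, c, d} × {x69, x70}}; |τ_{X×Y}| = 14.

Enumerate products U × V with U ∈ τ_X, V ∈ τ_Y (deduplicated):
  ∅ × ∅ = {} (∅)
  {b} × {x70} = {(b,x70)}
  {d} × {x70} = {(d,x70)}
  {b} × {x69, x70} = {(b,x69), (b,x70)}
  {b, d} × {x70} = {(b,x70), (d,x70)}
  {d} × {x69, x70} = {(d,x69), (d,x70)}
  {b, c, d} × {x70} = {(b,x70), (c,x70), (d,x70)}
  {b, d} × {x69, x70} = {(b,x69), (b,x70), (d,x69), (d,x70)}
  {b, c, d} × {x69, x70} = {(b,x69), (b,x70), (c,x69), (c,x70), (d,x69), (d,x70)}
These 9 distinct sets form the basis B.
Close under arbitrary unions to get τ_{X×Y}; counting gives |τ_{X×Y}| = 14.


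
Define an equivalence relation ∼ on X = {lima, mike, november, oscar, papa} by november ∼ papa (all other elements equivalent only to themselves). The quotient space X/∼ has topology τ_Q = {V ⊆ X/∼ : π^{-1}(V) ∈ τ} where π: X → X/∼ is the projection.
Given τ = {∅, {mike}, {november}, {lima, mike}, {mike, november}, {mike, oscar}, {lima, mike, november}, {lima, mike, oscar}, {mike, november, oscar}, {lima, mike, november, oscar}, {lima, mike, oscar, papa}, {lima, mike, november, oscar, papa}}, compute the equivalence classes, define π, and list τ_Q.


X/∼ = {[lima], [mike], [november=papa], [oscar]}; |τ_Q| = 6.

Equivalence classes: [lima], [mike], [november=papa], [oscar].
Quotient map π: X → X/∼ sends lima ↦ [lima], mike ↦ [mike], november ↦ [november=papa], oscar ↦ [oscar], papa ↦ [november=papa].
For each subset V ⊆ X/∼, compute π^{-1}(V) ⊆ X and check whether π^{-1}(V) ∈ τ. V is open in τ_Q iff π^{-1}(V) ∈ τ.
  V = {}: π^{-1}(V) = ∅ ∈ τ ✓.
  V = {[lima]}: π^{-1}(V) = {lima} ∉ τ ✗.
  V = {[mike]}: π^{-1}(V) = {mike} ∈ τ ✓.
  V = {[lima], [mike]}: π^{-1}(V) = {lima, mike} ∈ τ ✓.
  V = {[november=papa]}: π^{-1}(V) = {november, papa} ∉ τ ✗.
  V = {[lima], [november=papa]}: π^{-1}(V) = {lima, november, papa} ∉ τ ✗.
  V = {[mike], [november=papa]}: π^{-1}(V) = {mike, november, papa} ∉ τ ✗.
  V = {[lima], [mike], [november=papa]}: π^{-1}(V) = {lima, mike, november, papa} ∉ τ ✗.
  V = {[oscar]}: π^{-1}(V) = {oscar} ∉ τ ✗.
  V = {[lima], [oscar]}: π^{-1}(V) = {lima, oscar} ∉ τ ✗.
  V = {[mike], [oscar]}: π^{-1}(V) = {mike, oscar} ∈ τ ✓.
  V = {[lima], [mike], [oscar]}: π^{-1}(V) = {lima, mike, oscar} ∈ τ ✓.
  V = {[november=papa], [oscar]}: π^{-1}(V) = {november, oscar, papa} ∉ τ ✗.
  V = {[lima], [november=papa], [oscar]}: π^{-1}(V) = {lima, november, oscar, papa} ∉ τ ✗.
  V = {[mike], [november=papa], [oscar]}: π^{-1}(V) = {mike, november, oscar, papa} ∉ τ ✗.
  V = {[lima], [mike], [november=papa], [oscar]}: π^{-1}(V) = {lima, mike, november, oscar, papa} ∈ τ ✓.
Open sets in the quotient: τ_Q = {{}, {[mike]}, {[lima], [mike]}, {[mike], [oscar]}, {[lima], [mike], [oscar]}, {[lima], [mike], [november=papa], [oscar]}} (6 elements).


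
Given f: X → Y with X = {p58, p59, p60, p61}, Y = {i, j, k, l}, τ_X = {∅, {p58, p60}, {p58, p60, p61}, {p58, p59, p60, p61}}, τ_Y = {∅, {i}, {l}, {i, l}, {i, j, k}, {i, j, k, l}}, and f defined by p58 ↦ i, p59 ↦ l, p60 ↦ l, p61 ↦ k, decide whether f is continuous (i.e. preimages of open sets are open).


f is NOT continuous.

Compute f^{-1}(U) for each U ∈ τ_Y:
  U = ∅: f^{-1}(U) = ∅ ∈ τ_X ✓.
  U = {i}: f^{-1}(U) = {p58} ∉ τ_X ✗.
  U = {l}: f^{-1}(U) = {p59, p60} ∉ τ_X ✗.
  U = {i, l}: f^{-1}(U) = {p58, p59, p60} ∉ τ_X ✗.
  U = {i, j, k}: f^{-1}(U) = {p58, p61} ∉ τ_X ✗.
  U = {i, j, k, l}: f^{-1}(U) = {p58, p59, p60, p61} ∈ τ_X ✓.
Found U = {i} with f^{-1}(U) = {p58} not in τ_X. Therefore f is NOT continuous.


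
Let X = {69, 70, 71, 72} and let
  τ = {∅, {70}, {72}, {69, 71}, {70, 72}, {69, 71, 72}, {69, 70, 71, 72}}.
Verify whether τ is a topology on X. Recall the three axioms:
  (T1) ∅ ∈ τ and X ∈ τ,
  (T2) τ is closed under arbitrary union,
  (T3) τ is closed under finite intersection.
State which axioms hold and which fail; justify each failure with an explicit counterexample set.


τ is NOT a topology on X.

Axiom (T1): ∅ ∈ τ? Yes; X ∈ τ? Yes.
Axiom (T2/T3): check pairwise unions and intersections of members of τ.
Counterexample for (T2): {70} ∪ {69, 71} = {69, 70, 71} ∉ τ. Therefore τ is NOT a topology.


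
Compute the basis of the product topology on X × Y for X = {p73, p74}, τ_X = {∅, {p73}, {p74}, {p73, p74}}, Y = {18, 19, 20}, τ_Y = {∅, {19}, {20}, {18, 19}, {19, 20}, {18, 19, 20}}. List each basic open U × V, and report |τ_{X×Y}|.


Basis B = {∅ × ∅, {p73} × {19}, {p73} × {20}, {p74} × {19}, {p74} × {20}, {p73} × {18, 19}, {p73} × {19, 20}, {p73, p74} × {19}, {p73, p74} × {20}, {p74} × {18, 19}, {p74} × {19, 20}, {p73} × {18, 19, 20}, {p74} × {18, 19, 20}, {p73, p74} × {18, 19}, {p73, p74} × {19, 20}, {p73, p74} × {18, 19, 20}}; |τ_{X×Y}| = 36.

Enumerate products U × V with U ∈ τ_X, V ∈ τ_Y (deduplicated):
  ∅ × ∅ = {} (∅)
  {p73} × {19} = {(p73,19)}
  {p73} × {20} = {(p73,20)}
  {p74} × {19} = {(p74,19)}
  {p74} × {20} = {(p74,20)}
  {p73} × {18, 19} = {(p73,18), (p73,19)}
  {p73} × {19, 20} = {(p73,19), (p73,20)}
  {p73, p74} × {19} = {(p73,19), (p74,19)}
  {p73, p74} × {20} = {(p73,20), (p74,20)}
  {p74} × {18, 19} = {(p74,18), (p74,19)}
  {p74} × {19, 20} = {(p74,19), (p74,20)}
  {p73} × {18, 19, 20} = {(p73,18), (p73,19), (p73,20)}
  {p74} × {18, 19, 20} = {(p74,18), (p74,19), (p74,20)}
  {p73, p74} × {18, 19} = {(p73,18), (p73,19), (p74,18), (p74,19)}
  {p73, p74} × {19, 20} = {(p73,19), (p73,20), (p74,19), (p74,20)}
  {p73, p74} × {18, 19, 20} = {(p73,18), (p73,19), (p73,20), (p74,18), (p74,19), (p74,20)}
These 16 distinct sets form the basis B.
Close under arbitrary unions to get τ_{X×Y}; counting gives |τ_{X×Y}| = 36.


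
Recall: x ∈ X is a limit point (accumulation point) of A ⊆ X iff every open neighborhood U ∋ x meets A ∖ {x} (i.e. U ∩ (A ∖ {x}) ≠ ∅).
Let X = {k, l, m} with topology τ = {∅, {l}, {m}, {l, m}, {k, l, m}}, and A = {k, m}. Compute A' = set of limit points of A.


A' = {k}

For each x ∈ X, list the open sets U ∈ τ with x ∈ U, then check whether U ∩ (A ∖ {x}) ≠ ∅ for every such U.
  x = k: opens ∋ x are {k, l, m}; each meets A ∖ {k}, so x IS a limit point.
  x = l: open {l} ∋ x has {l} ∩ (A ∖ {l}) = ∅, so x is NOT a limit point.
  x = m: open {m} ∋ x has {m} ∩ (A ∖ {m}) = ∅, so x is NOT a limit point.
Collecting: A' = {k}.


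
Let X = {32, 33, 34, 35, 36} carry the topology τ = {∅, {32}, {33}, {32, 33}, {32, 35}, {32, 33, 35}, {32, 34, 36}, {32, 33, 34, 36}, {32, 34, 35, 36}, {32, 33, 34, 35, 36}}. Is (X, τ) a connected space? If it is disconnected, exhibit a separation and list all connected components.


(X, τ) is disconnected; components = [{33}, {32, 34, 35, 36}].

Find clopen sets (U ∈ τ with X ∖ U ∈ τ):
  U = ∅, X ∖ U = {32, 33, 34, 35, 36} — both open, so U is clopen.
  U = {33}, X ∖ U = {32, 34, 35, 36} — both open, so U is clopen.
  U = {32, 34, 35, 36}, X ∖ U = {33} — both open, so U is clopen.
  U = {32, 33, 34, 35, 36}, X ∖ U = ∅ — both open, so U is clopen.
Nontrivial clopen(s) exist: e.g. {33}. So (X, τ) is disconnected.
Compute connected components by grouping points that agree on all clopens:
  component: {33}
  component: {32, 34, 35, 36}


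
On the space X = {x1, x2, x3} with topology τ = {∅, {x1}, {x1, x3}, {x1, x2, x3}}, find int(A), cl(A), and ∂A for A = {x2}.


int(A) = ∅, cl(A) = {x2}, ∂A = {x2}.

Closed sets in (X, τ) are complements of opens:
  closed(X, τ) = {∅, {x2}, {x2, x3}, {x1, x2, x3}}.
int(A) = ⋃ {U ∈ τ : U ⊆ A}. Opens contained in A: ∅.
Taking the union of these: int(A) = ∅.
cl(A) = ⋂ {C closed : A ⊆ C}. Closed sets containing A: {x2}, {x2, x3}, {x1, x2, x3}.
Intersecting these: cl(A) = {x2}.
∂A = cl(A) ∖ int(A) = {x2} ∖ ∅ = {x2}.


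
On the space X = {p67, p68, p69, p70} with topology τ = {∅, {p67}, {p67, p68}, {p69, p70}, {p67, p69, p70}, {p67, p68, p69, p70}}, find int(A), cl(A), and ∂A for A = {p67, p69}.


int(A) = {p67}, cl(A) = {p67, p68, p69, p70}, ∂A = {p68, p69, p70}.

Closed sets in (X, τ) are complements of opens:
  closed(X, τ) = {∅, {p68}, {p67, p68}, {p69, p70}, {p68, p69, p70}, {p67, p68, p69, p70}}.
int(A) = ⋃ {U ∈ τ : U ⊆ A}. Opens contained in A: ∅, {p67}.
Taking the union of these: int(A) = {p67}.
cl(A) = ⋂ {C closed : A ⊆ C}. Closed sets containing A: {p67, p68, p69, p70}.
Intersecting these: cl(A) = {p67, p68, p69, p70}.
∂A = cl(A) ∖ int(A) = {p67, p68, p69, p70} ∖ {p67} = {p68, p69, p70}.


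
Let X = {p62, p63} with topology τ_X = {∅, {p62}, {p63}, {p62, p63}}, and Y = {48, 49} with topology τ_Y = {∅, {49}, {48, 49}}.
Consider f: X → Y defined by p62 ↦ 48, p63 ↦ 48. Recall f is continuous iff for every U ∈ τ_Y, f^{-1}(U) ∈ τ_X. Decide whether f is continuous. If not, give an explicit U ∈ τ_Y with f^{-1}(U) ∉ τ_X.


f IS continuous.

Compute f^{-1}(U) for each U ∈ τ_Y:
  U = ∅: f^{-1}(U) = ∅ ∈ τ_X ✓.
  U = {49}: f^{-1}(U) = ∅ ∈ τ_X ✓.
  U = {48, 49}: f^{-1}(U) = {p62, p63} ∈ τ_X ✓.
Every preimage lies in τ_X, so f IS continuous.


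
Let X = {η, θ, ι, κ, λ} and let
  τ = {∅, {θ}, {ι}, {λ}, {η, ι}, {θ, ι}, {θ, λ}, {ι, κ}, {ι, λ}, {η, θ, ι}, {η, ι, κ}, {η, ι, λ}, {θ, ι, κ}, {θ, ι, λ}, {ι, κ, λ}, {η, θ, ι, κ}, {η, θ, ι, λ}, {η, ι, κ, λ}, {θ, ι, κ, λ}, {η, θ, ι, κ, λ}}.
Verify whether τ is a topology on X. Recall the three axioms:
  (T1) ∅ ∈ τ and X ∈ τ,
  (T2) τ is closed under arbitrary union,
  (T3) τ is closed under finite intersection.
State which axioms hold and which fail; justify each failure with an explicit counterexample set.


τ IS a topology on X.

Axiom (T1): ∅ ∈ τ? Yes; X ∈ τ? Yes.
Axiom (T2/T3): check pairwise unions and intersections of members of τ.
All pairwise intersections and unions checked — each lies in τ. Therefore τ satisfies (T1), (T2), (T3): it IS a topology on X.


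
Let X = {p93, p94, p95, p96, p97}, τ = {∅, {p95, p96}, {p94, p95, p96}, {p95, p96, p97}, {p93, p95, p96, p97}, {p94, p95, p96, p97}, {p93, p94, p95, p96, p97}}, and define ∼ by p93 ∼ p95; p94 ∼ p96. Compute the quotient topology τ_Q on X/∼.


X/∼ = {[p93=p95], [p94=p96], [p97]}; |τ_Q| = 2.

Equivalence classes: [p93=p95], [p94=p96], [p97].
Quotient map π: X → X/∼ sends p93 ↦ [p93=p95], p94 ↦ [p94=p96], p95 ↦ [p93=p95], p96 ↦ [p94=p96], p97 ↦ [p97].
For each subset V ⊆ X/∼, compute π^{-1}(V) ⊆ X and check whether π^{-1}(V) ∈ τ. V is open in τ_Q iff π^{-1}(V) ∈ τ.
  V = {}: π^{-1}(V) = ∅ ∈ τ ✓.
  V = {[p93=p95]}: π^{-1}(V) = {p93, p95} ∉ τ ✗.
  V = {[p94=p96]}: π^{-1}(V) = {p94, p96} ∉ τ ✗.
  V = {[p93=p95], [p94=p96]}: π^{-1}(V) = {p93, p94, p95, p96} ∉ τ ✗.
  V = {[p97]}: π^{-1}(V) = {p97} ∉ τ ✗.
  V = {[p93=p95], [p97]}: π^{-1}(V) = {p93, p95, p97} ∉ τ ✗.
  V = {[p94=p96], [p97]}: π^{-1}(V) = {p94, p96, p97} ∉ τ ✗.
  V = {[p93=p95], [p94=p96], [p97]}: π^{-1}(V) = {p93, p94, p95, p96, p97} ∈ τ ✓.
Open sets in the quotient: τ_Q = {{}, {[p93=p95], [p94=p96], [p97]}} (2 elements).


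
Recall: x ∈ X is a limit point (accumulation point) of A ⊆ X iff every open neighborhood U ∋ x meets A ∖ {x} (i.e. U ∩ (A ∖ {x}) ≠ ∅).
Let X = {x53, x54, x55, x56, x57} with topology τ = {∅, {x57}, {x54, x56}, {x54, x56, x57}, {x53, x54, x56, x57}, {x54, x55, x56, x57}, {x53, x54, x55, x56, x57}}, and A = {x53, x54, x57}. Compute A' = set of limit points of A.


A' = {x53, x55, x56}

For each x ∈ X, list the open sets U ∈ τ with x ∈ U, then check whether U ∩ (A ∖ {x}) ≠ ∅ for every such U.
  x = x53: opens ∋ x are {x53, x54, x56, x57}, {x53, x54, x55, x56, x57}; each meets A ∖ {x53}, so x IS a limit point.
  x = x54: open {x54, x56} ∋ x has {x54, x56} ∩ (A ∖ {x54}) = ∅, so x is NOT a limit point.
  x = x55: opens ∋ x are {x54, x55, x56, x57}, {x53, x54, x55, x56, x57}; each meets A ∖ {x55}, so x IS a limit point.
  x = x56: opens ∋ x are {x54, x56}, {x54, x56, x57}, {x53, x54, x56, x57}, {x54, x55, x56, x57}, {x53, x54, x55, x56, x57}; each meets A ∖ {x56}, so x IS a limit point.
  x = x57: open {x57} ∋ x has {x57} ∩ (A ∖ {x57}) = ∅, so x is NOT a limit point.
Collecting: A' = {x53, x55, x56}.


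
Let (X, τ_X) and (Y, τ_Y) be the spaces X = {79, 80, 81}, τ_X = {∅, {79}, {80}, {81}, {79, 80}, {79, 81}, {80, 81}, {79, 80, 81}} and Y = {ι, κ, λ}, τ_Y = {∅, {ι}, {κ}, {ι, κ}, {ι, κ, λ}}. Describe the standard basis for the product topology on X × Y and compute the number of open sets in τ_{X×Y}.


Basis B = {∅ × ∅, {79} × {ι}, {79} × {κ}, {80} × {ι}, {80} × {κ}, {81} × {ι}, {81} × {κ}, {79} × {ι, κ}, {79, 80} × {ι}, {79, 81} × {ι}, {79, 80} × {κ}, {79, 81} × {κ}, {80} × {ι, κ}, {80, 81} × {ι}, {80, 81} × {κ}, {81} × {ι, κ}, {79} × {ι, κ, λ}, {79, 80, 81} × {ι}, {79, 80, 81} × {κ}, {80} × {ι, κ, λ}, {81} × {ι, κ, λ}, {79, 80} × {ι, κ}, {79, 81} × {ι, κ}, {80, 81} × {ι, κ}, {79, 80} × {ι, κ, λ}, {79, 81} × {ι, κ, λ}, {79, 80, 81} × {ι, κ}, {80, 81} × {ι, κ, λ}, {79, 80, 81} × {ι, κ, λ}}; |τ_{X×Y}| = 125.

Enumerate products U × V with U ∈ τ_X, V ∈ τ_Y (deduplicated):
  ∅ × ∅ = {} (∅)
  {79} × {ι} = {(79,ι)}
  {79} × {κ} = {(79,κ)}
  {80} × {ι} = {(80,ι)}
  {80} × {κ} = {(80,κ)}
  {81} × {ι} = {(81,ι)}
  {81} × {κ} = {(81,κ)}
  {79} × {ι, κ} = {(79,ι), (79,κ)}
  {79, 80} × {ι} = {(79,ι), (80,ι)}
  {79, 81} × {ι} = {(79,ι), (81,ι)}
  {79, 80} × {κ} = {(79,κ), (80,κ)}
  {79, 81} × {κ} = {(79,κ), (81,κ)}
  {80} × {ι, κ} = {(80,ι), (80,κ)}
  {80, 81} × {ι} = {(80,ι), (81,ι)}
  {80, 81} × {κ} = {(80,κ), (81,κ)}
  {81} × {ι, κ} = {(81,ι), (81,κ)}
  {79} × {ι, κ, λ} = {(79,ι), (79,κ), (79,λ)}
  {79, 80, 81} × {ι} = {(79,ι), (80,ι), (81,ι)}
  {79, 80, 81} × {κ} = {(79,κ), (80,κ), (81,κ)}
  {80} × {ι, κ, λ} = {(80,ι), (80,κ), (80,λ)}
  {81} × {ι, κ, λ} = {(81,ι), (81,κ), (81,λ)}
  {79, 80} × {ι, κ} = {(79,ι), (79,κ), (80,ι), (80,κ)}
  {79, 81} × {ι, κ} = {(79,ι), (79,κ), (81,ι), (81,κ)}
  {80, 81} × {ι, κ} = {(80,ι), (80,κ), (81,ι), (81,κ)}
  {79, 80} × {ι, κ, λ} = {(79,ι), (79,κ), (79,λ), (80,ι), (80,κ), (80,λ)}
  {79, 81} × {ι, κ, λ} = {(79,ι), (79,κ), (79,λ), (81,ι), (81,κ), (81,λ)}
  {79, 80, 81} × {ι, κ} = {(79,ι), (79,κ), (80,ι), (80,κ), (81,ι), (81,κ)}
  {80, 81} × {ι, κ, λ} = {(80,ι), (80,κ), (80,λ), (81,ι), (81,κ), (81,λ)}
  {79, 80, 81} × {ι, κ, λ} = {(79,ι), (79,κ), (79,λ), (80,ι), (80,κ), (80,λ), (81,ι), (81,κ), (81,λ)}
These 29 distinct sets form the basis B.
Close under arbitrary unions to get τ_{X×Y}; counting gives |τ_{X×Y}| = 125.


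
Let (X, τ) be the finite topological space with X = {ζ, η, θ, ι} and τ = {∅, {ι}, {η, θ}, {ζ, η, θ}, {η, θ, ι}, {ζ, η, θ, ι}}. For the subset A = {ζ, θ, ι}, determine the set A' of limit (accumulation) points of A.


A' = {ζ, η}

For each x ∈ X, list the open sets U ∈ τ with x ∈ U, then check whether U ∩ (A ∖ {x}) ≠ ∅ for every such U.
  x = ζ: opens ∋ x are {ζ, η, θ}, {ζ, η, θ, ι}; each meets A ∖ {ζ}, so x IS a limit point.
  x = η: opens ∋ x are {η, θ}, {ζ, η, θ}, {η, θ, ι}, {ζ, η, θ, ι}; each meets A ∖ {η}, so x IS a limit point.
  x = θ: open {η, θ} ∋ x has {η, θ} ∩ (A ∖ {θ}) = ∅, so x is NOT a limit point.
  x = ι: open {ι} ∋ x has {ι} ∩ (A ∖ {ι}) = ∅, so x is NOT a limit point.
Collecting: A' = {ζ, η}.


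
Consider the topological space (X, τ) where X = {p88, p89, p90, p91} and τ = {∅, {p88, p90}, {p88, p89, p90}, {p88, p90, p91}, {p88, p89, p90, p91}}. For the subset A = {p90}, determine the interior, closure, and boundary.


int(A) = ∅, cl(A) = {p88, p89, p90, p91}, ∂A = {p88, p89, p90, p91}.

Closed sets in (X, τ) are complements of opens:
  closed(X, τ) = {∅, {p89}, {p91}, {p89, p91}, {p88, p89, p90, p91}}.
int(A) = ⋃ {U ∈ τ : U ⊆ A}. Opens contained in A: ∅.
Taking the union of these: int(A) = ∅.
cl(A) = ⋂ {C closed : A ⊆ C}. Closed sets containing A: {p88, p89, p90, p91}.
Intersecting these: cl(A) = {p88, p89, p90, p91}.
∂A = cl(A) ∖ int(A) = {p88, p89, p90, p91} ∖ ∅ = {p88, p89, p90, p91}.


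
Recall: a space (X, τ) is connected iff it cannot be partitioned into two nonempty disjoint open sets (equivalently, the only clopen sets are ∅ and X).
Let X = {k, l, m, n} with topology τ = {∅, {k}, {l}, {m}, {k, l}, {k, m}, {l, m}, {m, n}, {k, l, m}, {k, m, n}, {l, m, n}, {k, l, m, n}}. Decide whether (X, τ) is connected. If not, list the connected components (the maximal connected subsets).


(X, τ) is disconnected; components = [{k}, {l}, {m, n}].

Find clopen sets (U ∈ τ with X ∖ U ∈ τ):
  U = ∅, X ∖ U = {k, l, m, n} — both open, so U is clopen.
  U = {k}, X ∖ U = {l, m, n} — both open, so U is clopen.
  U = {l}, X ∖ U = {k, m, n} — both open, so U is clopen.
  U = {k, l}, X ∖ U = {m, n} — both open, so U is clopen.
  U = {m, n}, X ∖ U = {k, l} — both open, so U is clopen.
  U = {k, m, n}, X ∖ U = {l} — both open, so U is clopen.
  U = {l, m, n}, X ∖ U = {k} — both open, so U is clopen.
  U = {k, l, m, n}, X ∖ U = ∅ — both open, so U is clopen.
Nontrivial clopen(s) exist: e.g. {k, m, n}. So (X, τ) is disconnected.
Compute connected components by grouping points that agree on all clopens:
  component: {k}
  component: {l}
  component: {m, n}


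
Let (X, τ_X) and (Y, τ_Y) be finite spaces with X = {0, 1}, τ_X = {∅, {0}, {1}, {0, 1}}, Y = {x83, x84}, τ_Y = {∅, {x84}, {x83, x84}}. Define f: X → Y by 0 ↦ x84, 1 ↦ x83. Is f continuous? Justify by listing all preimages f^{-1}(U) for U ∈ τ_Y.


f IS continuous.

Compute f^{-1}(U) for each U ∈ τ_Y:
  U = ∅: f^{-1}(U) = ∅ ∈ τ_X ✓.
  U = {x84}: f^{-1}(U) = {0} ∈ τ_X ✓.
  U = {x83, x84}: f^{-1}(U) = {0, 1} ∈ τ_X ✓.
Every preimage lies in τ_X, so f IS continuous.


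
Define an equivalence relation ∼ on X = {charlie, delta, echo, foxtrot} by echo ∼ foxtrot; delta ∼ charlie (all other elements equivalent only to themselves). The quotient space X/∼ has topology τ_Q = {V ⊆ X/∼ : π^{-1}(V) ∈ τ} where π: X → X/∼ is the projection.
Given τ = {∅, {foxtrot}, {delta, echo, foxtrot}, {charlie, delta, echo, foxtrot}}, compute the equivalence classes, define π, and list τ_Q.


X/∼ = {[charlie=delta], [echo=foxtrot]}; |τ_Q| = 2.

Equivalence classes: [charlie=delta], [echo=foxtrot].
Quotient map π: X → X/∼ sends charlie ↦ [charlie=delta], delta ↦ [charlie=delta], echo ↦ [echo=foxtrot], foxtrot ↦ [echo=foxtrot].
For each subset V ⊆ X/∼, compute π^{-1}(V) ⊆ X and check whether π^{-1}(V) ∈ τ. V is open in τ_Q iff π^{-1}(V) ∈ τ.
  V = {}: π^{-1}(V) = ∅ ∈ τ ✓.
  V = {[charlie=delta]}: π^{-1}(V) = {charlie, delta} ∉ τ ✗.
  V = {[echo=foxtrot]}: π^{-1}(V) = {echo, foxtrot} ∉ τ ✗.
  V = {[charlie=delta], [echo=foxtrot]}: π^{-1}(V) = {charlie, delta, echo, foxtrot} ∈ τ ✓.
Open sets in the quotient: τ_Q = {{}, {[charlie=delta], [echo=foxtrot]}} (2 elements).


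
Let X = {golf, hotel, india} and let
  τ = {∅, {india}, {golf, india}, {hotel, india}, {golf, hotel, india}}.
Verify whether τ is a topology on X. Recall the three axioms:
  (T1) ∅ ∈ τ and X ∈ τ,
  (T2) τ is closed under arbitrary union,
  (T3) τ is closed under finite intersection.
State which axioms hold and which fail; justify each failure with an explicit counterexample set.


τ IS a topology on X.

Axiom (T1): ∅ ∈ τ? Yes; X ∈ τ? Yes.
Axiom (T2/T3): check pairwise unions and intersections of members of τ.
All pairwise intersections and unions checked — each lies in τ. Therefore τ satisfies (T1), (T2), (T3): it IS a topology on X.


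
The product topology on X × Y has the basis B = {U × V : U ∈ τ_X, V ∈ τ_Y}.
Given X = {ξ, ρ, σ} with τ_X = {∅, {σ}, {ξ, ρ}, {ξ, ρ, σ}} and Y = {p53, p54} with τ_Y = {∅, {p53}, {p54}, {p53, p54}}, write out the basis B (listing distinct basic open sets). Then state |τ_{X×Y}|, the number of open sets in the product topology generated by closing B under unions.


Basis B = {∅ × ∅, {σ} × {p53}, {σ} × {p54}, {ξ, ρ} × {p53}, {ξ, ρ} × {p54}, {σ} × {p53, p54}, {ξ, ρ, σ} × {p53}, {ξ, ρ, σ} × {p54}, {ξ, ρ} × {p53, p54}, {ξ, ρ, σ} × {p53, p54}}; |τ_{X×Y}| = 16.

Enumerate products U × V with U ∈ τ_X, V ∈ τ_Y (deduplicated):
  ∅ × ∅ = {} (∅)
  {σ} × {p53} = {(σ,p53)}
  {σ} × {p54} = {(σ,p54)}
  {ξ, ρ} × {p53} = {(ξ,p53), (ρ,p53)}
  {ξ, ρ} × {p54} = {(ξ,p54), (ρ,p54)}
  {σ} × {p53, p54} = {(σ,p53), (σ,p54)}
  {ξ, ρ, σ} × {p53} = {(ξ,p53), (ρ,p53), (σ,p53)}
  {ξ, ρ, σ} × {p54} = {(ξ,p54), (ρ,p54), (σ,p54)}
  {ξ, ρ} × {p53, p54} = {(ξ,p53), (ξ,p54), (ρ,p53), (ρ,p54)}
  {ξ, ρ, σ} × {p53, p54} = {(ξ,p53), (ξ,p54), (ρ,p53), (ρ,p54), (σ,p53), (σ,p54)}
These 10 distinct sets form the basis B.
Close under arbitrary unions to get τ_{X×Y}; counting gives |τ_{X×Y}| = 16.


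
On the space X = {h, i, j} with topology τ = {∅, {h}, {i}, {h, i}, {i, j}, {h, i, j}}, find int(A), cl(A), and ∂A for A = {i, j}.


int(A) = {i, j}, cl(A) = {i, j}, ∂A = ∅.

Closed sets in (X, τ) are complements of opens:
  closed(X, τ) = {∅, {h}, {j}, {h, j}, {i, j}, {h, i, j}}.
int(A) = ⋃ {U ∈ τ : U ⊆ A}. Opens contained in A: ∅, {i}, {i, j}.
Taking the union of these: int(A) = {i, j}.
cl(A) = ⋂ {C closed : A ⊆ C}. Closed sets containing A: {i, j}, {h, i, j}.
Intersecting these: cl(A) = {i, j}.
∂A = cl(A) ∖ int(A) = {i, j} ∖ {i, j} = ∅.


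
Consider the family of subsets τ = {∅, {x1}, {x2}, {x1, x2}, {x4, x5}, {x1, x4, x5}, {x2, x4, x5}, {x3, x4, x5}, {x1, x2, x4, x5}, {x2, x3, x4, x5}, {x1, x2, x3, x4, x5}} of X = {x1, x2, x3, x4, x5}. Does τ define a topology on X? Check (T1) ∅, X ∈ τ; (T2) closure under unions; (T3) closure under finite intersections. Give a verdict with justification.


τ is NOT a topology on X.

Axiom (T1): ∅ ∈ τ? Yes; X ∈ τ? Yes.
Axiom (T2/T3): check pairwise unions and intersections of members of τ.
Counterexample for (T2): {x1} ∪ {x3, x4, x5} = {x1, x3, x4, x5} ∉ τ. Therefore τ is NOT a topology.


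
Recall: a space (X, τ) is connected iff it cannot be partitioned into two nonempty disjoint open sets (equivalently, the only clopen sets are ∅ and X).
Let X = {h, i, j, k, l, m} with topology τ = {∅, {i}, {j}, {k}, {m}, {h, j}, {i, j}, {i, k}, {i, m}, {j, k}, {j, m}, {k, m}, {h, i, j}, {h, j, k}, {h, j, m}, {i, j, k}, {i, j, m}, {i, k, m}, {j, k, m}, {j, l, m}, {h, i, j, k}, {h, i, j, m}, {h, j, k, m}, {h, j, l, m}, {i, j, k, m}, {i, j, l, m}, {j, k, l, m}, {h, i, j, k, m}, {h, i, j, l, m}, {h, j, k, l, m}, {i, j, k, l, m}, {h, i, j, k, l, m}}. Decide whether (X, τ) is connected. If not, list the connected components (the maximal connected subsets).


(X, τ) is disconnected; components = [{i}, {k}, {h, j, l, m}].

Find clopen sets (U ∈ τ with X ∖ U ∈ τ):
  U = ∅, X ∖ U = {h, i, j, k, l, m} — both open, so U is clopen.
  U = {i}, X ∖ U = {h, j, k, l, m} — both open, so U is clopen.
  U = {k}, X ∖ U = {h, i, j, l, m} — both open, so U is clopen.
  U = {i, k}, X ∖ U = {h, j, l, m} — both open, so U is clopen.
  U = {h, j, l, m}, X ∖ U = {i, k} — both open, so U is clopen.
  U = {h, i, j, l, m}, X ∖ U = {k} — both open, so U is clopen.
  U = {h, j, k, l, m}, X ∖ U = {i} — both open, so U is clopen.
  U = {h, i, j, k, l, m}, X ∖ U = ∅ — both open, so U is clopen.
Nontrivial clopen(s) exist: e.g. {h, i, j, l, m}. So (X, τ) is disconnected.
Compute connected components by grouping points that agree on all clopens:
  component: {i}
  component: {k}
  component: {h, j, l, m}


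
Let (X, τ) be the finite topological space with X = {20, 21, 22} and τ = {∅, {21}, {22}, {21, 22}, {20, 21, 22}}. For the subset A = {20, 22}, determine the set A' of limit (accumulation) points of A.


A' = {20}

For each x ∈ X, list the open sets U ∈ τ with x ∈ U, then check whether U ∩ (A ∖ {x}) ≠ ∅ for every such U.
  x = 20: opens ∋ x are {20, 21, 22}; each meets A ∖ {20}, so x IS a limit point.
  x = 21: open {21} ∋ x has {21} ∩ (A ∖ {21}) = ∅, so x is NOT a limit point.
  x = 22: open {22} ∋ x has {22} ∩ (A ∖ {22}) = ∅, so x is NOT a limit point.
Collecting: A' = {20}.


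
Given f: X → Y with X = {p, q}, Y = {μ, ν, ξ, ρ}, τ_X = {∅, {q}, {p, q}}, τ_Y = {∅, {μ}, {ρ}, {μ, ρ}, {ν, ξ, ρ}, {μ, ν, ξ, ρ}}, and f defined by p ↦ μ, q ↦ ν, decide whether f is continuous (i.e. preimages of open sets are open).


f is NOT continuous.

Compute f^{-1}(U) for each U ∈ τ_Y:
  U = ∅: f^{-1}(U) = ∅ ∈ τ_X ✓.
  U = {μ}: f^{-1}(U) = {p} ∉ τ_X ✗.
  U = {ρ}: f^{-1}(U) = ∅ ∈ τ_X ✓.
  U = {μ, ρ}: f^{-1}(U) = {p} ∉ τ_X ✗.
  U = {ν, ξ, ρ}: f^{-1}(U) = {q} ∈ τ_X ✓.
  U = {μ, ν, ξ, ρ}: f^{-1}(U) = {p, q} ∈ τ_X ✓.
Found U = {μ} with f^{-1}(U) = {p} not in τ_X. Therefore f is NOT continuous.


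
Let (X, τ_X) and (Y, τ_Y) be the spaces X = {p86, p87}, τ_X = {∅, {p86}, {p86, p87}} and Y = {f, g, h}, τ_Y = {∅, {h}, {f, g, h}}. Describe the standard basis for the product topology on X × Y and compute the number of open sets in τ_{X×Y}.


Basis B = {∅ × ∅, {p86} × {h}, {p86, p87} × {h}, {p86} × {f, g, h}, {p86, p87} × {f, g, h}}; |τ_{X×Y}| = 6.

Enumerate products U × V with U ∈ τ_X, V ∈ τ_Y (deduplicated):
  ∅ × ∅ = {} (∅)
  {p86} × {h} = {(p86,h)}
  {p86, p87} × {h} = {(p86,h), (p87,h)}
  {p86} × {f, g, h} = {(p86,f), (p86,g), (p86,h)}
  {p86, p87} × {f, g, h} = {(p86,f), (p86,g), (p86,h), (p87,f), (p87,g), (p87,h)}
These 5 distinct sets form the basis B.
Close under arbitrary unions to get τ_{X×Y}; counting gives |τ_{X×Y}| = 6.


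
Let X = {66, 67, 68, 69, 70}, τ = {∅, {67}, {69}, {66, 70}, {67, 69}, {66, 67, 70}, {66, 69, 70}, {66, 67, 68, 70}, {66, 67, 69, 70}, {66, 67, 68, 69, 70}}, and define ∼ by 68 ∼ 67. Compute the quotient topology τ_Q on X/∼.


X/∼ = {[66], [67=68], [69], [70]}; |τ_Q| = 6.

Equivalence classes: [66], [67=68], [69], [70].
Quotient map π: X → X/∼ sends 66 ↦ [66], 67 ↦ [67=68], 68 ↦ [67=68], 69 ↦ [69], 70 ↦ [70].
For each subset V ⊆ X/∼, compute π^{-1}(V) ⊆ X and check whether π^{-1}(V) ∈ τ. V is open in τ_Q iff π^{-1}(V) ∈ τ.
  V = {}: π^{-1}(V) = ∅ ∈ τ ✓.
  V = {[66]}: π^{-1}(V) = {66} ∉ τ ✗.
  V = {[67=68]}: π^{-1}(V) = {67, 68} ∉ τ ✗.
  V = {[66], [67=68]}: π^{-1}(V) = {66, 67, 68} ∉ τ ✗.
  V = {[69]}: π^{-1}(V) = {69} ∈ τ ✓.
  V = {[66], [69]}: π^{-1}(V) = {66, 69} ∉ τ ✗.
  V = {[67=68], [69]}: π^{-1}(V) = {67, 68, 69} ∉ τ ✗.
  V = {[66], [67=68], [69]}: π^{-1}(V) = {66, 67, 68, 69} ∉ τ ✗.
  V = {[70]}: π^{-1}(V) = {70} ∉ τ ✗.
  V = {[66], [70]}: π^{-1}(V) = {66, 70} ∈ τ ✓.
  V = {[67=68], [70]}: π^{-1}(V) = {67, 68, 70} ∉ τ ✗.
  V = {[66], [67=68], [70]}: π^{-1}(V) = {66, 67, 68, 70} ∈ τ ✓.
  V = {[69], [70]}: π^{-1}(V) = {69, 70} ∉ τ ✗.
  V = {[66], [69], [70]}: π^{-1}(V) = {66, 69, 70} ∈ τ ✓.
  V = {[67=68], [69], [70]}: π^{-1}(V) = {67, 68, 69, 70} ∉ τ ✗.
  V = {[66], [67=68], [69], [70]}: π^{-1}(V) = {66, 67, 68, 69, 70} ∈ τ ✓.
Open sets in the quotient: τ_Q = {{}, {[69]}, {[66], [70]}, {[66], [67=68], [70]}, {[66], [69], [70]}, {[66], [67=68], [69], [70]}} (6 elements).


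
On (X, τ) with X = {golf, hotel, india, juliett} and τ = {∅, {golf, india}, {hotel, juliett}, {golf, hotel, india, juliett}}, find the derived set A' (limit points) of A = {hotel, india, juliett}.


A' = {golf, hotel, juliett}

For each x ∈ X, list the open sets U ∈ τ with x ∈ U, then check whether U ∩ (A ∖ {x}) ≠ ∅ for every such U.
  x = golf: opens ∋ x are {golf, india}, {golf, hotel, india, juliett}; each meets A ∖ {golf}, so x IS a limit point.
  x = hotel: opens ∋ x are {hotel, juliett}, {golf, hotel, india, juliett}; each meets A ∖ {hotel}, so x IS a limit point.
  x = india: open {golf, india} ∋ x has {golf, india} ∩ (A ∖ {india}) = ∅, so x is NOT a limit point.
  x = juliett: opens ∋ x are {hotel, juliett}, {golf, hotel, india, juliett}; each meets A ∖ {juliett}, so x IS a limit point.
Collecting: A' = {golf, hotel, juliett}.
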